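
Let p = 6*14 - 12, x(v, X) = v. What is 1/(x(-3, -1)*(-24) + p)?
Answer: 1/144 ≈ 0.0069444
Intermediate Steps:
p = 72 (p = 84 - 12 = 72)
1/(x(-3, -1)*(-24) + p) = 1/(-3*(-24) + 72) = 1/(72 + 72) = 1/144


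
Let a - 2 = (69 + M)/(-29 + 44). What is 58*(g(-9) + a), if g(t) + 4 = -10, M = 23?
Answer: -5104/15 ≈ -340.27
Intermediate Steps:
g(t) = -14 (g(t) = -4 - 10 = -14)
a = 122/15 (a = 2 + (69 + 23)/(-29 + 44) = 2 + 92/15 = 122/15 ≈ 8.1333)
58*(g(-9) + a) = 58*(-14 + 122/15) = 58*(-88/15) = -5104/15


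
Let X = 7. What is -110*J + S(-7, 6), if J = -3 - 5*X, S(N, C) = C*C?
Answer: 4216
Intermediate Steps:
S(N, C) = C²
J = -38 (J = -3 - 5*7 = -3 - 35 = -38)
-110*J + S(-7, 6) = -110*(-38) + 6² = 4180 + 36 = 4216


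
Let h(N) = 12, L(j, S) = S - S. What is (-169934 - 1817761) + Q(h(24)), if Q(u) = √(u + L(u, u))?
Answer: -1987695 + 2*√3 ≈ -1.9877e+6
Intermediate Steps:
L(j, S) = 0
Q(u) = √u (Q(u) = √(u + 0) = √u)
(-169934 - 1817761) + Q(h(24)) = (-169934 - 1817761) + √12 = -1987695 + 2*√3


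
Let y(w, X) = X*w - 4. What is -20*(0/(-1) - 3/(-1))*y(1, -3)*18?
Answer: 7560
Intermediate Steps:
y(w, X) = -4 + X*w
-20*(0/(-1) - 3/(-1))*y(1, -3)*18 = -20*(0/(-1) - 3/(-1))*(-4 - 3*1)*18 = -20*(0*(-1) - 3*(-1))*(-4 - 3)*18 = -20*(0 + 3)*(-7)*18 = -60*(-7)*18 = -20*(-21)*18 = 420*18 = 7560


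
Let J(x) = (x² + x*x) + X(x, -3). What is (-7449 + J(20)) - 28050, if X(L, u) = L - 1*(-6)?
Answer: -34673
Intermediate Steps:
X(L, u) = 6 + L (X(L, u) = L + 6 = 6 + L)
J(x) = 6 + x + 2*x² (J(x) = (x² + x*x) + (6 + x) = (x² + x²) + (6 + x) = 2*x² + (6 + x) = 6 + x + 2*x²)
(-7449 + J(20)) - 28050 = (-7449 + (6 + 20 + 2*20²)) - 28050 = (-7449 + (6 + 20 + 2*400)) - 28050 = (-7449 + (6 + 20 + 800)) - 28050 = (-7449 + 826) - 28050 = -6623 - 28050 = -34673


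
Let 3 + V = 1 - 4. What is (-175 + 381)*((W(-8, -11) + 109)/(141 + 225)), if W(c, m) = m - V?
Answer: 10712/183 ≈ 58.536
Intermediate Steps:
V = -6 (V = -3 + (1 - 4) = -3 - 3 = -6)
W(c, m) = 6 + m (W(c, m) = m - 1*(-6) = m + 6 = 6 + m)
(-175 + 381)*((W(-8, -11) + 109)/(141 + 225)) = (-175 + 381)*(((6 - 11) + 109)/(141 + 225)) = 206*((-5 + 109)/366) = 206*(104*(1/366)) = 206*(52/183) = 10712/183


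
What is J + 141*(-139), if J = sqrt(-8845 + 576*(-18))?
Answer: -19599 + I*sqrt(19213) ≈ -19599.0 + 138.61*I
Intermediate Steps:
J = I*sqrt(19213) (J = sqrt(-8845 - 10368) = sqrt(-19213) = I*sqrt(19213) ≈ 138.61*I)
J + 141*(-139) = I*sqrt(19213) + 141*(-139) = I*sqrt(19213) - 19599 = -19599 + I*sqrt(19213)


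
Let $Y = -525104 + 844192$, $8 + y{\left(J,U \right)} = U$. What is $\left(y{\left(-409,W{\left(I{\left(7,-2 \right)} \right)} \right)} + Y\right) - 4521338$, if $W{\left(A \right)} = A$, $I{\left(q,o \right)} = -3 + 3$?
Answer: $-4202258$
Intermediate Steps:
$I{\left(q,o \right)} = 0$
$y{\left(J,U \right)} = -8 + U$
$Y = 319088$
$\left(y{\left(-409,W{\left(I{\left(7,-2 \right)} \right)} \right)} + Y\right) - 4521338 = \left(\left(-8 + 0\right) + 319088\right) - 4521338 = \left(-8 + 319088\right) - 4521338 = 319080 - 4521338 = -4202258$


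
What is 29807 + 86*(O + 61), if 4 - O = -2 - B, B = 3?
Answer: 35827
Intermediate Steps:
O = 9 (O = 4 - (-2 - 1*3) = 4 - (-2 - 3) = 4 - 1*(-5) = 4 + 5 = 9)
29807 + 86*(O + 61) = 29807 + 86*(9 + 61) = 29807 + 86*70 = 29807 + 6020 = 35827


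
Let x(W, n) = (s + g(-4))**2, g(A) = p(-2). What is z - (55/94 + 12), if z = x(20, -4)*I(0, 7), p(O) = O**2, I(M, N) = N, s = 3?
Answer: 31059/94 ≈ 330.42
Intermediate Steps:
g(A) = 4 (g(A) = (-2)**2 = 4)
x(W, n) = 49 (x(W, n) = (3 + 4)**2 = 7**2 = 49)
z = 343 (z = 49*7 = 343)
z - (55/94 + 12) = 343 - (55/94 + 12) = 343 - 1*1183/94 = 343 - 1183/94 = 31059/94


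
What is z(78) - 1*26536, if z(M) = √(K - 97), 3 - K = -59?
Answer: -26536 + I*√35 ≈ -26536.0 + 5.9161*I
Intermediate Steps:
K = 62 (K = 3 - 1*(-59) = 3 + 59 = 62)
z(M) = I*√35 (z(M) = √(62 - 97) = √(-35) = I*√35)
z(78) - 1*26536 = I*√35 - 1*26536 = I*√35 - 26536 = -26536 + I*√35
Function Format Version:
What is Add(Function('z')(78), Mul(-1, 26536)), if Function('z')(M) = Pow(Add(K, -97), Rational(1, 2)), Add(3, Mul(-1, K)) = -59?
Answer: Add(-26536, Mul(I, Pow(35, Rational(1, 2)))) ≈ Add(-26536., Mul(5.9161, I))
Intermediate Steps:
K = 62 (K = Add(3, Mul(-1, -59)) = Add(3, 59) = 62)
Function('z')(M) = Mul(I, Pow(35, Rational(1, 2))) (Function('z')(M) = Pow(Add(62, -97), Rational(1, 2)) = Pow(-35, Rational(1, 2)) = Mul(I, Pow(35, Rational(1, 2))))
Add(Function('z')(78), Mul(-1, 26536)) = Add(Mul(I, Pow(35, Rational(1, 2))), Mul(-1, 26536)) = Add(Mul(I, Pow(35, Rational(1, 2))), -26536) = Add(-26536, Mul(I, Pow(35, Rational(1, 2))))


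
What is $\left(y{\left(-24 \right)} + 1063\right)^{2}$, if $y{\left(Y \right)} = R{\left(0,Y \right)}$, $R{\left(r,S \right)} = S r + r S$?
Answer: $1129969$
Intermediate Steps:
$R{\left(r,S \right)} = 2 S r$ ($R{\left(r,S \right)} = S r + S r = 2 S r$)
$y{\left(Y \right)} = 0$ ($y{\left(Y \right)} = 2 Y 0 = 0$)
$\left(y{\left(-24 \right)} + 1063\right)^{2} = \left(0 + 1063\right)^{2} = 1063^{2} = 1129969$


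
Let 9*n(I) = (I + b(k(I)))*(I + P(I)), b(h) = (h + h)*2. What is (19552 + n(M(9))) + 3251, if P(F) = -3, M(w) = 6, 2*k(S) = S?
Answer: 22809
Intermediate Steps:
k(S) = S/2
b(h) = 4*h (b(h) = (2*h)*2 = 4*h)
n(I) = I*(-3 + I)/3 (n(I) = ((I + 4*(I/2))*(I - 3))/9 = ((I + 2*I)*(-3 + I))/9 = ((3*I)*(-3 + I))/9 = (3*I*(-3 + I))/9 = I*(-3 + I)/3)
(19552 + n(M(9))) + 3251 = (19552 + (⅓)*6*(-3 + 6)) + 3251 = (19552 + (⅓)*6*3) + 3251 = (19552 + 6) + 3251 = 19558 + 3251 = 22809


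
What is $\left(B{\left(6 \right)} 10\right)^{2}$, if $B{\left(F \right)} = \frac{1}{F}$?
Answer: $\frac{25}{9} \approx 2.7778$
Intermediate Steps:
$\left(B{\left(6 \right)} 10\right)^{2} = \left(\frac{1}{6} \cdot 10\right)^{2} = \left(\frac{5}{3}\right)^{2} = \frac{25}{9}$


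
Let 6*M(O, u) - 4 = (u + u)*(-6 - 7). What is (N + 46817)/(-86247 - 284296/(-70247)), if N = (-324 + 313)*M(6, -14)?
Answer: -9724081469/18174926139 ≈ -0.53503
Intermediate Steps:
M(O, u) = ⅔ - 13*u/3 (M(O, u) = ⅔ + ((u + u)*(-6 - 7))/6 = ⅔ + ((2*u)*(-13))/6 = ⅔ + (-26*u)/6 = ⅔ - 13*u/3)
N = -2024/3 (N = (-324 + 313)*(⅔ - 13/3*(-14)) = -11*(⅔ + 182/3) = -11*184/3 = -2024/3 ≈ -674.67)
(N + 46817)/(-86247 - 284296/(-70247)) = (-2024/3 + 46817)/(-86247 - 284296/(-70247)) = 138427/(3*(-86247 - 284296*(-1/70247))) = 138427/(3*(-86247 + 284296/70247)) = 138427/(3*(-6058308713/70247)) = (138427/3)*(-70247/6058308713) = -9724081469/18174926139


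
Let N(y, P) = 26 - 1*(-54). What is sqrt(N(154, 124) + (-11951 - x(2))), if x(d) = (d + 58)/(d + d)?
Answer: I*sqrt(11886) ≈ 109.02*I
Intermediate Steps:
N(y, P) = 80 (N(y, P) = 26 + 54 = 80)
x(d) = (58 + d)/(2*d) (x(d) = (58 + d)/((2*d)) = (58 + d)*(1/(2*d)) = (58 + d)/(2*d))
sqrt(N(154, 124) + (-11951 - x(2))) = sqrt(80 + (-11951 - (58 + 2)/(2*2))) = sqrt(80 + (-11951 - 60/(2*2))) = sqrt(80 + (-11951 - 1*15)) = sqrt(80 + (-11951 - 15)) = sqrt(80 - 11966) = sqrt(-11886) = I*sqrt(11886)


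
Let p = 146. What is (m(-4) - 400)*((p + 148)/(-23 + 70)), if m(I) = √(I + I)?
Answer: -117600/47 + 588*I*√2/47 ≈ -2502.1 + 17.693*I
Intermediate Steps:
m(I) = √2*√I (m(I) = √(2*I) = √2*√I)
(m(-4) - 400)*((p + 148)/(-23 + 70)) = (√2*√(-4) - 400)*((146 + 148)/(-23 + 70)) = (√2*(2*I) - 400)*(294/47) = (2*I*√2 - 400)*(294*(1/47)) = (-400 + 2*I*√2)*(294/47) = -117600/47 + 588*I*√2/47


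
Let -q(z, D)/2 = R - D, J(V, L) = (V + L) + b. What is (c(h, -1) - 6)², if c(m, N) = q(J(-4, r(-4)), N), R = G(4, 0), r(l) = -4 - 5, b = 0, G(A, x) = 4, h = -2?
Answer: 256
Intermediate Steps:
r(l) = -9
R = 4
J(V, L) = L + V (J(V, L) = (V + L) + 0 = (L + V) + 0 = L + V)
q(z, D) = -8 + 2*D (q(z, D) = -2*(4 - D) = -8 + 2*D)
c(m, N) = -8 + 2*N
(c(h, -1) - 6)² = ((-8 + 2*(-1)) - 6)² = ((-8 - 2) - 6)² = (-10 - 6)² = (-16)² = 256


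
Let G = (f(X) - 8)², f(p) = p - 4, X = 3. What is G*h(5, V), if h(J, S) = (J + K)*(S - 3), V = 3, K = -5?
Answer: 0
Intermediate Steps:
f(p) = -4 + p
h(J, S) = (-5 + J)*(-3 + S) (h(J, S) = (J - 5)*(S - 3) = (-5 + J)*(-3 + S))
G = 81 (G = ((-4 + 3) - 8)² = (-1 - 8)² = (-9)² = 81)
G*h(5, V) = 81*(15 - 5*3 - 3*5 + 5*3) = 81*(15 - 15 - 15 + 15) = 81*0 = 0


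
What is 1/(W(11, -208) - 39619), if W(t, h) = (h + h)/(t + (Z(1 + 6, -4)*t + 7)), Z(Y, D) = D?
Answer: -1/39603 ≈ -2.5251e-5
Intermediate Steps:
W(t, h) = 2*h/(7 - 3*t) (W(t, h) = (h + h)/(t + (-4*t + 7)) = (2*h)/(t + (7 - 4*t)) = (2*h)/(7 - 3*t) = 2*h/(7 - 3*t))
1/(W(11, -208) - 39619) = 1/(2*(-208)/(7 - 3*11) - 39619) = 1/(2*(-208)/(7 - 33) - 39619) = 1/(2*(-208)/(-26) - 39619) = 1/(2*(-208)*(-1/26) - 39619) = 1/(16 - 39619) = 1/(-39603) = -1/39603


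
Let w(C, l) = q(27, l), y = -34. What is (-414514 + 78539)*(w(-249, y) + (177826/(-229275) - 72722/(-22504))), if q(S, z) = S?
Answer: -1021235418644897/103192092 ≈ -9.8964e+6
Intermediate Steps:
w(C, l) = 27
(-414514 + 78539)*(w(-249, y) + (177826/(-229275) - 72722/(-22504))) = (-414514 + 78539)*(27 + (177826/(-229275) - 72722/(-22504))) = -335975*(27 + (177826*(-1/229275) - 72722*(-1/22504))) = -335975*(27 + (-177826/229275 + 36361/11252)) = -335975*(27 + 6335770123/2579802300) = -335975*75990432223/2579802300 = -1021235418644897/103192092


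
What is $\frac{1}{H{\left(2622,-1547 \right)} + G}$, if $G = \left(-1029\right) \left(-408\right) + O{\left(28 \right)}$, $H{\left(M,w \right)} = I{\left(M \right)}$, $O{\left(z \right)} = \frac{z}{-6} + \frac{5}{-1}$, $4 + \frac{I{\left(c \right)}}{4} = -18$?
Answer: $\frac{3}{1259203} \approx 2.3825 \cdot 10^{-6}$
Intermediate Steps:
$I{\left(c \right)} = -88$ ($I{\left(c \right)} = -16 + 4 \left(-18\right) = -16 - 72 = -88$)
$O{\left(z \right)} = -5 - \frac{z}{6}$ ($O{\left(z \right)} = z \left(- \frac{1}{6}\right) + 5 \left(-1\right) = - \frac{z}{6} - 5 = -5 - \frac{z}{6}$)
$H{\left(M,w \right)} = -88$
$G = \frac{1259467}{3}$ ($G = \left(-1029\right) \left(-408\right) - \frac{29}{3} = 419832 - \frac{29}{3} = \frac{1259467}{3} \approx 4.1982 \cdot 10^{5}$)
$\frac{1}{H{\left(2622,-1547 \right)} + G} = \frac{1}{-88 + \frac{1259467}{3}} = \frac{1}{\frac{1259203}{3}} = \frac{3}{1259203}$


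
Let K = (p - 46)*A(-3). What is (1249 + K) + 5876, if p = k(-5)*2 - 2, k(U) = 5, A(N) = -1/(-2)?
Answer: 7106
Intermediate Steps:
A(N) = ½ (A(N) = -1*(-½) = ½)
p = 8 (p = 5*2 - 2 = 10 - 2 = 8)
K = -19 (K = (8 - 46)*(½) = -38*½ = -19)
(1249 + K) + 5876 = (1249 - 19) + 5876 = 1230 + 5876 = 7106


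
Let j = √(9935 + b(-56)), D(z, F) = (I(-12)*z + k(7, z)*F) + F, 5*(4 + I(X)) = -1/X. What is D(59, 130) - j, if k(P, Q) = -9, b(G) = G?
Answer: -76501/60 - √9879 ≈ -1374.4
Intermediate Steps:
I(X) = -4 - 1/(5*X) (I(X) = -4 + (-1/X)/5 = -4 - 1/(5*X))
D(z, F) = -8*F - 239*z/60 (D(z, F) = ((-4 - ⅕/(-12))*z - 9*F) + F = ((-4 - ⅕*(-1/12))*z - 9*F) + F = ((-4 + 1/60)*z - 9*F) + F = (-239*z/60 - 9*F) + F = (-9*F - 239*z/60) + F = -8*F - 239*z/60)
j = √9879 (j = √(9935 - 56) = √9879 ≈ 99.393)
D(59, 130) - j = (-8*130 - 239/60*59) - √9879 = (-1040 - 14101/60) - √9879 = -76501/60 - √9879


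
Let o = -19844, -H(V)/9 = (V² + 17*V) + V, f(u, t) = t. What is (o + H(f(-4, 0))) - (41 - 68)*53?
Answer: -18413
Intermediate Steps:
H(V) = -162*V - 9*V² (H(V) = -9*((V² + 17*V) + V) = -9*(V² + 18*V) = -162*V - 9*V²)
(o + H(f(-4, 0))) - (41 - 68)*53 = (-19844 - 9*0*(18 + 0)) - (41 - 68)*53 = (-19844 - 9*0*18) - (-27)*53 = (-19844 + 0) - 1*(-1431) = -19844 + 1431 = -18413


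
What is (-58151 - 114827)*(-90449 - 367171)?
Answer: 79158192360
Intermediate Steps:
(-58151 - 114827)*(-90449 - 367171) = -172978*(-457620) = 79158192360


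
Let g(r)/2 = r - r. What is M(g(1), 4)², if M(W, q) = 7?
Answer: 49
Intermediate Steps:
g(r) = 0 (g(r) = 2*(r - r) = 2*0 = 0)
M(g(1), 4)² = 7² = 49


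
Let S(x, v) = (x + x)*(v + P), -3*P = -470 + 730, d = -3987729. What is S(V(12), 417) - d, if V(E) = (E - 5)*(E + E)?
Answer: 4098721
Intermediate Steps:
P = -260/3 (P = -(-470 + 730)/3 = -1/3*260 = -260/3 ≈ -86.667)
V(E) = 2*E*(-5 + E) (V(E) = (-5 + E)*(2*E) = 2*E*(-5 + E))
S(x, v) = 2*x*(-260/3 + v) (S(x, v) = (x + x)*(v - 260/3) = (2*x)*(-260/3 + v) = 2*x*(-260/3 + v))
S(V(12), 417) - d = 2*(2*12*(-5 + 12))*(-260 + 3*417)/3 - 1*(-3987729) = 2*(2*12*7)*(-260 + 1251)/3 + 3987729 = (2/3)*168*991 + 3987729 = 110992 + 3987729 = 4098721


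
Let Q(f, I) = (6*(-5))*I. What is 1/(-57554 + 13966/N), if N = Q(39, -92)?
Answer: -1380/79417537 ≈ -1.7377e-5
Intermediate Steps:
Q(f, I) = -30*I
N = 2760 (N = -30*(-92) = 2760)
1/(-57554 + 13966/N) = 1/(-57554 + 13966/2760) = 1/(-57554 + 13966*(1/2760)) = 1/(-57554 + 6983/1380) = 1/(-79417537/1380) = -1380/79417537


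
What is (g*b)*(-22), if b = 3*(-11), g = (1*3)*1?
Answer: 2178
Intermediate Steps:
g = 3 (g = 3*1 = 3)
b = -33
(g*b)*(-22) = (3*(-33))*(-22) = -99*(-22) = 2178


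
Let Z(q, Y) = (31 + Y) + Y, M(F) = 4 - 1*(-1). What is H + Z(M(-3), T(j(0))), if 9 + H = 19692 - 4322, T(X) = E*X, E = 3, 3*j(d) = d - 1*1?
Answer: 15390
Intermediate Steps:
j(d) = -1/3 + d/3 (j(d) = (d - 1*1)/3 = (d - 1)/3 = (-1 + d)/3 = -1/3 + d/3)
M(F) = 5 (M(F) = 4 + 1 = 5)
T(X) = 3*X
H = 15361 (H = -9 + (19692 - 4322) = -9 + 15370 = 15361)
Z(q, Y) = 31 + 2*Y
H + Z(M(-3), T(j(0))) = 15361 + (31 + 2*(3*(-1/3 + (1/3)*0))) = 15361 + (31 + 2*(3*(-1/3 + 0))) = 15361 + (31 + 2*(3*(-1/3))) = 15361 + (31 + 2*(-1)) = 15361 + (31 - 2) = 15361 + 29 = 15390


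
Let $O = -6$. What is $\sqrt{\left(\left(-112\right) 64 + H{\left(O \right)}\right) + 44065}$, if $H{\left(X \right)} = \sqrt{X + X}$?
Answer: $\sqrt{36897 + 2 i \sqrt{3}} \approx 192.09 + 0.009 i$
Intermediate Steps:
$H{\left(X \right)} = \sqrt{2} \sqrt{X}$ ($H{\left(X \right)} = \sqrt{2 X} = \sqrt{2} \sqrt{X}$)
$\sqrt{\left(\left(-112\right) 64 + H{\left(O \right)}\right) + 44065} = \sqrt{\left(\left(-112\right) 64 + \sqrt{2} \sqrt{-6}\right) + 44065} = \sqrt{\left(-7168 + \sqrt{2} i \sqrt{6}\right) + 44065} = \sqrt{\left(-7168 + 2 i \sqrt{3}\right) + 44065} = \sqrt{36897 + 2 i \sqrt{3}}$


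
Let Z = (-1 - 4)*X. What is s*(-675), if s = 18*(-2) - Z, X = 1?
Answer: 20925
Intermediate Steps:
Z = -5 (Z = (-1 - 4)*1 = -5*1 = -5)
s = -31 (s = 18*(-2) - 1*(-5) = -36 + 5 = -31)
s*(-675) = -31*(-675) = 20925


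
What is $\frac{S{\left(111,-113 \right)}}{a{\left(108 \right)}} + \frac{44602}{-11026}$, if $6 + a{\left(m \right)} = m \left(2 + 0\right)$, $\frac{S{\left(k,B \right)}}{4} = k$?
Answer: $- \frac{372573}{192955} \approx -1.9309$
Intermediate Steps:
$S{\left(k,B \right)} = 4 k$
$a{\left(m \right)} = -6 + 2 m$ ($a{\left(m \right)} = -6 + m \left(2 + 0\right) = -6 + m 2 = -6 + 2 m$)
$\frac{S{\left(111,-113 \right)}}{a{\left(108 \right)}} + \frac{44602}{-11026} = \frac{4 \cdot 111}{-6 + 2 \cdot 108} + \frac{44602}{-11026} = \frac{444}{-6 + 216} + 44602 \left(- \frac{1}{11026}\right) = \frac{444}{210} - \frac{22301}{5513} = 444 \cdot \frac{1}{210} - \frac{22301}{5513} = \frac{74}{35} - \frac{22301}{5513} = - \frac{372573}{192955}$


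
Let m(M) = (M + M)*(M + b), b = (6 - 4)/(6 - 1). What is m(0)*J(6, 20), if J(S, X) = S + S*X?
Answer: 0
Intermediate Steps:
b = ⅖ (b = 2/5 = 2*(⅕) = ⅖ ≈ 0.40000)
m(M) = 2*M*(⅖ + M) (m(M) = (M + M)*(M + ⅖) = (2*M)*(⅖ + M) = 2*M*(⅖ + M))
m(0)*J(6, 20) = ((⅖)*0*(2 + 5*0))*(6*(1 + 20)) = ((⅖)*0*(2 + 0))*(6*21) = ((⅖)*0*2)*126 = 0*126 = 0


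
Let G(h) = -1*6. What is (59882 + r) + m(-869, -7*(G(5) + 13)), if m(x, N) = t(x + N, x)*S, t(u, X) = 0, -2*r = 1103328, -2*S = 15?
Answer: -491782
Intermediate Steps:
S = -15/2 (S = -1/2*15 = -15/2 ≈ -7.5000)
r = -551664 (r = -1/2*1103328 = -551664)
G(h) = -6
m(x, N) = 0 (m(x, N) = 0*(-15/2) = 0)
(59882 + r) + m(-869, -7*(G(5) + 13)) = (59882 - 551664) + 0 = -491782 + 0 = -491782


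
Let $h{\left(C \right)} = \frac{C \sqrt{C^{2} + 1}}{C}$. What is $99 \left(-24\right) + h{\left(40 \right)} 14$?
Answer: $-2376 + 14 \sqrt{1601} \approx -1815.8$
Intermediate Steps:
$h{\left(C \right)} = \sqrt{1 + C^{2}}$ ($h{\left(C \right)} = \frac{C \sqrt{1 + C^{2}}}{C} = \sqrt{1 + C^{2}}$)
$99 \left(-24\right) + h{\left(40 \right)} 14 = 99 \left(-24\right) + \sqrt{1 + 40^{2}} \cdot 14 = -2376 + \sqrt{1 + 1600} \cdot 14 = -2376 + \sqrt{1601} \cdot 14 = -2376 + 14 \sqrt{1601}$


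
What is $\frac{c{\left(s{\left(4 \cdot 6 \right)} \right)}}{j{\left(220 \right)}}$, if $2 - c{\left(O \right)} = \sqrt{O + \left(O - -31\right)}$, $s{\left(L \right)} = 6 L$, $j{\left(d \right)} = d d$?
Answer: $\frac{1}{24200} - \frac{\sqrt{319}}{48400} \approx -0.0003277$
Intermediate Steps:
$j{\left(d \right)} = d^{2}$
$c{\left(O \right)} = 2 - \sqrt{31 + 2 O}$ ($c{\left(O \right)} = 2 - \sqrt{O + \left(O - -31\right)} = 2 - \sqrt{O + \left(O + 31\right)} = 2 - \sqrt{O + \left(31 + O\right)} = 2 - \sqrt{31 + 2 O}$)
$\frac{c{\left(s{\left(4 \cdot 6 \right)} \right)}}{j{\left(220 \right)}} = \frac{2 - \sqrt{31 + 2 \cdot 6 \cdot 4 \cdot 6}}{220^{2}} = \frac{2 - \sqrt{31 + 2 \cdot 6 \cdot 24}}{48400} = \left(2 - \sqrt{31 + 2 \cdot 144}\right) \frac{1}{48400} = \left(2 - \sqrt{31 + 288}\right) \frac{1}{48400} = \left(2 - \sqrt{319}\right) \frac{1}{48400} = \frac{1}{24200} - \frac{\sqrt{319}}{48400}$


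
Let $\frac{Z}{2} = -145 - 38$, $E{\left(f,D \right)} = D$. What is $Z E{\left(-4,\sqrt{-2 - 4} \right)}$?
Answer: $- 366 i \sqrt{6} \approx - 896.51 i$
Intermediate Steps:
$Z = -366$ ($Z = 2 \left(-145 - 38\right) = 2 \left(-183\right) = -366$)
$Z E{\left(-4,\sqrt{-2 - 4} \right)} = - 366 \sqrt{-2 - 4} = - 366 \sqrt{-6} = - 366 i \sqrt{6}$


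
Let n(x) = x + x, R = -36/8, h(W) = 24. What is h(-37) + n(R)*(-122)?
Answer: 1122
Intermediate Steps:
R = -9/2 (R = -36*⅛ = -9/2 ≈ -4.5000)
n(x) = 2*x
h(-37) + n(R)*(-122) = 24 + (2*(-9/2))*(-122) = 24 - 9*(-122) = 24 + 1098 = 1122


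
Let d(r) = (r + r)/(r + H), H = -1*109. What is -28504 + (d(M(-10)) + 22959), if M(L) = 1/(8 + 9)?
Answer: -5134671/926 ≈ -5545.0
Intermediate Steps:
M(L) = 1/17
H = -109
d(r) = 2*r/(-109 + r) (d(r) = (r + r)/(r - 109) = (2*r)/(-109 + r) = 2*r/(-109 + r))
-28504 + (d(M(-10)) + 22959) = -28504 + (2*(1/17)/(-109 + 1/17) + 22959) = -28504 + (2*(1/17)/(-1852/17) + 22959) = -28504 + (2*(1/17)*(-17/1852) + 22959) = -28504 + (-1/926 + 22959) = -28504 + 21260033/926 = -5134671/926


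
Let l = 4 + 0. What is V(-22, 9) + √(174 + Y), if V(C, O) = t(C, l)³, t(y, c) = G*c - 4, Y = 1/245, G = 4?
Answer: 1728 + √213155/35 ≈ 1741.2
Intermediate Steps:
Y = 1/245 ≈ 0.0040816
l = 4
t(y, c) = -4 + 4*c (t(y, c) = 4*c - 4 = -4 + 4*c)
V(C, O) = 1728 (V(C, O) = (-4 + 4*4)³ = (-4 + 16)³ = 12³ = 1728)
V(-22, 9) + √(174 + Y) = 1728 + √(174 + 1/245) = 1728 + √(42631/245) = 1728 + √213155/35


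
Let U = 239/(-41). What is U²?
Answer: 57121/1681 ≈ 33.980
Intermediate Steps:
U = -239/41 (U = 239*(-1/41) = -239/41 ≈ -5.8293)
U² = (-239/41)² = 57121/1681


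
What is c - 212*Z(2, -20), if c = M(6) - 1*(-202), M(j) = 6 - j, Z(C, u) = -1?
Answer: 414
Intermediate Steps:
c = 202 (c = (6 - 1*6) - 1*(-202) = (6 - 6) + 202 = 0 + 202 = 202)
c - 212*Z(2, -20) = 202 - 212*(-1) = 202 + 212 = 414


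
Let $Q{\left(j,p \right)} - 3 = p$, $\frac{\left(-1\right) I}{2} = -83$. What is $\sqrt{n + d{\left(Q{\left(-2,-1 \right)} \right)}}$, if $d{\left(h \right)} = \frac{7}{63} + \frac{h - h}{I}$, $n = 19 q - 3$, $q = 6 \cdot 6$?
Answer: $\frac{\sqrt{6130}}{3} \approx 26.098$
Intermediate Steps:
$I = 166$ ($I = \left(-2\right) \left(-83\right) = 166$)
$q = 36$
$Q{\left(j,p \right)} = 3 + p$
$n = 681$ ($n = 19 \cdot 36 - 3 = 684 - 3 = 681$)
$d{\left(h \right)} = \frac{1}{9}$ ($d{\left(h \right)} = \frac{7}{63} + \frac{h - h}{166} = 7 \cdot \frac{1}{63} + 0 \cdot \frac{1}{166} = \frac{1}{9} + 0 = \frac{1}{9}$)
$\sqrt{n + d{\left(Q{\left(-2,-1 \right)} \right)}} = \sqrt{681 + \frac{1}{9}} = \sqrt{\frac{6130}{9}} = \frac{\sqrt{6130}}{3}$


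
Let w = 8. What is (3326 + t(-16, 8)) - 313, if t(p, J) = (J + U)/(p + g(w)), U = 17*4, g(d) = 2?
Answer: 21053/7 ≈ 3007.6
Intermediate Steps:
U = 68
t(p, J) = (68 + J)/(2 + p) (t(p, J) = (J + 68)/(p + 2) = (68 + J)/(2 + p))
(3326 + t(-16, 8)) - 313 = (3326 + (68 + 8)/(2 - 16)) - 313 = (3326 + 76/(-14)) - 313 = (3326 - 1/14*76) - 313 = (3326 - 38/7) - 313 = 23244/7 - 313 = 21053/7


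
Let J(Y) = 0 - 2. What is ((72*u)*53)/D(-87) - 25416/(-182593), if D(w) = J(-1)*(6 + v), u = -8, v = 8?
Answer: 1393727688/1278151 ≈ 1090.4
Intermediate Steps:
J(Y) = -2
D(w) = -28 (D(w) = -2*(6 + 8) = -2*14 = -28)
((72*u)*53)/D(-87) - 25416/(-182593) = ((72*(-8))*53)/(-28) - 25416/(-182593) = -576*53*(-1/28) - 25416*(-1/182593) = -30528*(-1/28) + 25416/182593 = 7632/7 + 25416/182593 = 1393727688/1278151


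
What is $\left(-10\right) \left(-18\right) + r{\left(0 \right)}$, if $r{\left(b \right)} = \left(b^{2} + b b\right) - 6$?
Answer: $174$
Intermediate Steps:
$r{\left(b \right)} = -6 + 2 b^{2}$ ($r{\left(b \right)} = \left(b^{2} + b^{2}\right) - 6 = 2 b^{2} - 6 = -6 + 2 b^{2}$)
$\left(-10\right) \left(-18\right) + r{\left(0 \right)} = \left(-10\right) \left(-18\right) - \left(6 - 2 \cdot 0^{2}\right) = 180 + \left(-6 + 2 \cdot 0\right) = 180 + \left(-6 + 0\right) = 180 - 6 = 174$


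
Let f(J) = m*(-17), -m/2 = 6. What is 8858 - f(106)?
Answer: 8654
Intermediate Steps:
m = -12 (m = -2*6 = -12)
f(J) = 204 (f(J) = -12*(-17) = 204)
8858 - f(106) = 8858 - 1*204 = 8858 - 204 = 8654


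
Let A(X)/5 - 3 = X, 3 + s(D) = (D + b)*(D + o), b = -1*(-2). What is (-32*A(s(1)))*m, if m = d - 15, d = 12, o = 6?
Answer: 10080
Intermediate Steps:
b = 2
s(D) = -3 + (2 + D)*(6 + D) (s(D) = -3 + (D + 2)*(D + 6) = -3 + (2 + D)*(6 + D))
m = -3 (m = 12 - 15 = -3)
A(X) = 15 + 5*X
(-32*A(s(1)))*m = -32*(15 + 5*(9 + 1² + 8*1))*(-3) = -32*(15 + 5*(9 + 1 + 8))*(-3) = -32*(15 + 5*18)*(-3) = -32*(15 + 90)*(-3) = -32*105*(-3) = -3360*(-3) = 10080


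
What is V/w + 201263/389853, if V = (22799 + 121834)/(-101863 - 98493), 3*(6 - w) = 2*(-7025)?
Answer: 567112386939857/1098842865713424 ≈ 0.51610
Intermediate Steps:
w = 14068/3 (w = 6 - 2*(-7025)/3 = 6 - ⅓*(-14050) = 6 + 14050/3 = 14068/3 ≈ 4689.3)
V = -144633/200356 (V = 144633/(-200356) = 144633*(-1/200356) = -144633/200356 ≈ -0.72188)
V/w + 201263/389853 = -144633/(200356*14068/3) + 201263/389853 = -144633/200356*3/14068 + 201263*(1/389853) = -433899/2818608208 + 201263/389853 = 567112386939857/1098842865713424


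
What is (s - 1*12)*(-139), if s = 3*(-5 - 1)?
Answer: 4170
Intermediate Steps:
s = -18 (s = 3*(-6) = -18)
(s - 1*12)*(-139) = (-18 - 1*12)*(-139) = (-18 - 12)*(-139) = -30*(-139) = 4170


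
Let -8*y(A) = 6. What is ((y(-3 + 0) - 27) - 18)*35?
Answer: -6405/4 ≈ -1601.3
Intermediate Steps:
y(A) = -¾ (y(A) = -⅛*6 = -¾)
((y(-3 + 0) - 27) - 18)*35 = ((-¾ - 27) - 18)*35 = (-111/4 - 18)*35 = -183/4*35 = -6405/4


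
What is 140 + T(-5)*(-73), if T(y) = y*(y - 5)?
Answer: -3510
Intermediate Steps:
T(y) = y*(-5 + y)
140 + T(-5)*(-73) = 140 - 5*(-5 - 5)*(-73) = 140 - 5*(-10)*(-73) = 140 + 50*(-73) = 140 - 3650 = -3510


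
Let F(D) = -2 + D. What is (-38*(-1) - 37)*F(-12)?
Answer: -14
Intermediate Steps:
(-38*(-1) - 37)*F(-12) = (-38*(-1) - 37)*(-2 - 12) = (38 - 37)*(-14) = 1*(-14) = -14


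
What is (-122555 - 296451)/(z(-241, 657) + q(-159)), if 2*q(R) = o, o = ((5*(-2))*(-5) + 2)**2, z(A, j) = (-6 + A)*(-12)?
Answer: -209503/2158 ≈ -97.082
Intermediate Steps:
z(A, j) = 72 - 12*A
o = 2704 (o = (-10*(-5) + 2)**2 = (50 + 2)**2 = 52**2 = 2704)
q(R) = 1352 (q(R) = (1/2)*2704 = 1352)
(-122555 - 296451)/(z(-241, 657) + q(-159)) = (-122555 - 296451)/((72 - 12*(-241)) + 1352) = -419006/((72 + 2892) + 1352) = -419006/(2964 + 1352) = -419006/4316 = -419006*1/4316 = -209503/2158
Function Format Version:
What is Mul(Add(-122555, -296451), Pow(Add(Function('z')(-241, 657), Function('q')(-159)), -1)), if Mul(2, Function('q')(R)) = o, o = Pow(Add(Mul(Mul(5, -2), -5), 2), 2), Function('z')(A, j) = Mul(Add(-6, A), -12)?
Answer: Rational(-209503, 2158) ≈ -97.082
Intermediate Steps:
Function('z')(A, j) = Add(72, Mul(-12, A))
o = 2704 (o = Pow(Add(Mul(-10, -5), 2), 2) = Pow(Add(50, 2), 2) = Pow(52, 2) = 2704)
Function('q')(R) = 1352 (Function('q')(R) = Mul(Rational(1, 2), 2704) = 1352)
Mul(Add(-122555, -296451), Pow(Add(Function('z')(-241, 657), Function('q')(-159)), -1)) = Mul(Add(-122555, -296451), Pow(Add(Add(72, Mul(-12, -241)), 1352), -1)) = Mul(-419006, Pow(Add(Add(72, 2892), 1352), -1)) = Mul(-419006, Pow(Add(2964, 1352), -1)) = Mul(-419006, Pow(4316, -1)) = Mul(-419006, Rational(1, 4316)) = Rational(-209503, 2158)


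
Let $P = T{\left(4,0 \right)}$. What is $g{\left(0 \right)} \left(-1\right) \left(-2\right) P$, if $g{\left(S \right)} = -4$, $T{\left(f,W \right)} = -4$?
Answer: $32$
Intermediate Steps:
$P = -4$
$g{\left(0 \right)} \left(-1\right) \left(-2\right) P = \left(-4\right) \left(-1\right) \left(-2\right) \left(-4\right) = 4 \left(-2\right) \left(-4\right) = \left(-8\right) \left(-4\right) = 32$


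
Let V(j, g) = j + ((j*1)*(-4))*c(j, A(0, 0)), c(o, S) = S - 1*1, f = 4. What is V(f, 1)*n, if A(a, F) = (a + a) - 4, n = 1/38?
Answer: 42/19 ≈ 2.2105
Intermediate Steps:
n = 1/38 ≈ 0.026316
A(a, F) = -4 + 2*a (A(a, F) = 2*a - 4 = -4 + 2*a)
c(o, S) = -1 + S (c(o, S) = S - 1 = -1 + S)
V(j, g) = 21*j (V(j, g) = j + ((j*1)*(-4))*(-1 + (-4 + 2*0)) = j + (j*(-4))*(-1 + (-4 + 0)) = j + (-4*j)*(-1 - 4) = j - 4*j*(-5) = j + 20*j = 21*j)
V(f, 1)*n = (21*4)*(1/38) = 84*(1/38) = 42/19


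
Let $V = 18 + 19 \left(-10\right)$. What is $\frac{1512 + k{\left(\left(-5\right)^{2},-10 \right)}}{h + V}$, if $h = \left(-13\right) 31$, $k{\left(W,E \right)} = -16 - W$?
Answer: $- \frac{1471}{575} \approx -2.5583$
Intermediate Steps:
$V = -172$ ($V = 18 - 190 = -172$)
$h = -403$
$\frac{1512 + k{\left(\left(-5\right)^{2},-10 \right)}}{h + V} = \frac{1512 - 41}{-403 - 172} = \frac{1512 - 41}{-575} = - \frac{1512 - 41}{575} = \left(- \frac{1}{575}\right) 1471 = - \frac{1471}{575}$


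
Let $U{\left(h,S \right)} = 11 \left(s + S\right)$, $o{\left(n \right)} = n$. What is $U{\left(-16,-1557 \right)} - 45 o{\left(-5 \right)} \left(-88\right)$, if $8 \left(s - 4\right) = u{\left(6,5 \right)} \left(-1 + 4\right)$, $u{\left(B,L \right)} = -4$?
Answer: $- \frac{73799}{2} \approx -36900.0$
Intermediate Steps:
$s = \frac{5}{2}$ ($s = 4 + \frac{\left(-4\right) \left(-1 + 4\right)}{8} = 4 + \frac{\left(-4\right) 3}{8} = 4 + \frac{1}{8} \left(-12\right) = 4 - \frac{3}{2} = \frac{5}{2} \approx 2.5$)
$U{\left(h,S \right)} = \frac{55}{2} + 11 S$ ($U{\left(h,S \right)} = 11 \left(\frac{5}{2} + S\right) = \frac{55}{2} + 11 S$)
$U{\left(-16,-1557 \right)} - 45 o{\left(-5 \right)} \left(-88\right) = \left(\frac{55}{2} + 11 \left(-1557\right)\right) - 45 \left(-5\right) \left(-88\right) = \left(\frac{55}{2} - 17127\right) - \left(-225\right) \left(-88\right) = - \frac{34199}{2} - 19800 = - \frac{73799}{2}$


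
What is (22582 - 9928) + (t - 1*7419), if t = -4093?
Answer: 1142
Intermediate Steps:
(22582 - 9928) + (t - 1*7419) = (22582 - 9928) + (-4093 - 1*7419) = 12654 + (-4093 - 7419) = 12654 - 11512 = 1142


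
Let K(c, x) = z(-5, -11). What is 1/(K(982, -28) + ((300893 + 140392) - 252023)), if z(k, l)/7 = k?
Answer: 1/189227 ≈ 5.2847e-6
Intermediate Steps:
z(k, l) = 7*k
K(c, x) = -35 (K(c, x) = 7*(-5) = -35)
1/(K(982, -28) + ((300893 + 140392) - 252023)) = 1/(-35 + ((300893 + 140392) - 252023)) = 1/(-35 + (441285 - 252023)) = 1/(-35 + 189262) = 1/189227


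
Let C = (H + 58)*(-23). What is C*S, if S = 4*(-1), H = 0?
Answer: 5336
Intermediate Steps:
C = -1334 (C = (0 + 58)*(-23) = 58*(-23) = -1334)
S = -4
C*S = -1334*(-4) = 5336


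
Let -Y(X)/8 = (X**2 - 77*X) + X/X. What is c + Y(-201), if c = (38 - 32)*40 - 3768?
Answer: -450560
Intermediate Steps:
Y(X) = -8 - 8*X**2 + 616*X (Y(X) = -8*((X**2 - 77*X) + X/X) = -8*((X**2 - 77*X) + 1) = -8*(1 + X**2 - 77*X) = -8 - 8*X**2 + 616*X)
c = -3528 (c = 6*40 - 3768 = 240 - 3768 = -3528)
c + Y(-201) = -3528 + (-8 - 8*(-201)**2 + 616*(-201)) = -3528 + (-8 - 8*40401 - 123816) = -3528 + (-8 - 323208 - 123816) = -3528 - 447032 = -450560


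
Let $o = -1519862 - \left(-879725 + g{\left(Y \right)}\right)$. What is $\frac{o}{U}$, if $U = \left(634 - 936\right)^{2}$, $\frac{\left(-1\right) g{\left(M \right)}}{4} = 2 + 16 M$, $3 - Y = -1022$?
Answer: $- \frac{574529}{91204} \approx -6.2994$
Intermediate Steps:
$Y = 1025$ ($Y = 3 - -1022 = 3 + 1022 = 1025$)
$g{\left(M \right)} = -8 - 64 M$ ($g{\left(M \right)} = - 4 \left(2 + 16 M\right) = -8 - 64 M$)
$U = 91204$ ($U = \left(-302\right)^{2} = 91204$)
$o = -574529$ ($o = -1519862 + \left(879725 - \left(-8 - 65600\right)\right) = -1519862 + \left(879725 - -65608\right) = -1519862 + \left(879725 + 65608\right) = -1519862 + 945333 = -574529$)
$\frac{o}{U} = - \frac{574529}{91204}$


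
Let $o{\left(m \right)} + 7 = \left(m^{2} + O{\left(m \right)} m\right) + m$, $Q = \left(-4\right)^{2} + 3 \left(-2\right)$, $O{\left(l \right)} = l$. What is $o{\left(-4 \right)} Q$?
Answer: $210$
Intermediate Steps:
$Q = 10$ ($Q = 16 - 6 = 10$)
$o{\left(m \right)} = -7 + m + 2 m^{2}$ ($o{\left(m \right)} = -7 + \left(\left(m^{2} + m m\right) + m\right) = -7 + \left(\left(m^{2} + m^{2}\right) + m\right) = -7 + \left(2 m^{2} + m\right) = -7 + \left(m + 2 m^{2}\right) = -7 + m + 2 m^{2}$)
$o{\left(-4 \right)} Q = \left(-7 - 4 + 2 \left(-4\right)^{2}\right) 10 = \left(-7 - 4 + 2 \cdot 16\right) 10 = \left(-7 - 4 + 32\right) 10 = 21 \cdot 10 = 210$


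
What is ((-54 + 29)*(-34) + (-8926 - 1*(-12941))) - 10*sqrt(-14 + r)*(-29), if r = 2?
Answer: 4865 + 580*I*sqrt(3) ≈ 4865.0 + 1004.6*I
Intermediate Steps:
((-54 + 29)*(-34) + (-8926 - 1*(-12941))) - 10*sqrt(-14 + r)*(-29) = ((-54 + 29)*(-34) + (-8926 - 1*(-12941))) - 10*sqrt(-14 + 2)*(-29) = (-25*(-34) + (-8926 + 12941)) - 20*I*sqrt(3)*(-29) = (850 + 4015) - 20*I*sqrt(3)*(-29) = 4865 - 20*I*sqrt(3)*(-29) = 4865 + 580*I*sqrt(3)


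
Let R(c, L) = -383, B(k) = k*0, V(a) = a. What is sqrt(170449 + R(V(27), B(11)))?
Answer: sqrt(170066) ≈ 412.39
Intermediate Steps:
B(k) = 0
sqrt(170449 + R(V(27), B(11))) = sqrt(170449 - 383) = sqrt(170066)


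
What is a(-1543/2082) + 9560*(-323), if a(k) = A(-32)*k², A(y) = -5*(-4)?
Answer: -3346264982035/1083681 ≈ -3.0879e+6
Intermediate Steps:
A(y) = 20
a(k) = 20*k²
a(-1543/2082) + 9560*(-323) = 20*(-1543/2082)² + 9560*(-323) = 20*(-1543*1/2082)² - 3087880 = 20*(-1543/2082)² - 3087880 = 20*(2380849/4334724) - 3087880 = 11904245/1083681 - 3087880 = -3346264982035/1083681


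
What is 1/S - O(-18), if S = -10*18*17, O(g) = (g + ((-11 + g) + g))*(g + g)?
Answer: -7160401/3060 ≈ -2340.0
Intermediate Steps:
O(g) = 2*g*(-11 + 3*g) (O(g) = (g + (-11 + 2*g))*(2*g) = (-11 + 3*g)*(2*g) = 2*g*(-11 + 3*g))
S = -3060 (S = -180*17 = -3060)
1/S - O(-18) = 1/(-3060) - 2*(-18)*(-11 + 3*(-18)) = -1/3060 - 2*(-18)*(-11 - 54) = -1/3060 - 2*(-18)*(-65) = -1/3060 - 1*2340 = -1/3060 - 2340 = -7160401/3060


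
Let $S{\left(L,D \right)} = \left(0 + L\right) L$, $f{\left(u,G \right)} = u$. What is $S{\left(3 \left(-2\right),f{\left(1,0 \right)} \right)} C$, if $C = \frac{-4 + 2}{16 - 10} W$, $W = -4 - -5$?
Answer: $-12$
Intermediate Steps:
$W = 1$ ($W = -4 + 5 = 1$)
$C = - \frac{1}{3}$ ($C = \frac{-4 + 2}{16 - 10} \cdot 1 = - \frac{2}{6} \cdot 1 = \left(-2\right) \frac{1}{6} \cdot 1 = \left(- \frac{1}{3}\right) 1 = - \frac{1}{3} \approx -0.33333$)
$S{\left(L,D \right)} = L^{2}$ ($S{\left(L,D \right)} = L L = L^{2}$)
$S{\left(3 \left(-2\right),f{\left(1,0 \right)} \right)} C = \left(3 \left(-2\right)\right)^{2} \left(- \frac{1}{3}\right) = \left(-6\right)^{2} \left(- \frac{1}{3}\right) = 36 \left(- \frac{1}{3}\right) = -12$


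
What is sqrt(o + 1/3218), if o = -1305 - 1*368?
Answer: I*sqrt(17324788434)/3218 ≈ 40.902*I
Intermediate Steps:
o = -1673 (o = -1305 - 368 = -1673)
sqrt(o + 1/3218) = sqrt(-1673 + 1/3218) = sqrt(-5383713/3218) = I*sqrt(17324788434)/3218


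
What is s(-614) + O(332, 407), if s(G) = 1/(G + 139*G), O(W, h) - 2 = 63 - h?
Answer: -29398321/85960 ≈ -342.00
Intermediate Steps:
O(W, h) = 65 - h (O(W, h) = 2 + (63 - h) = 65 - h)
s(G) = 1/(140*G)
s(-614) + O(332, 407) = (1/140)/(-614) + (65 - 1*407) = (1/140)*(-1/614) + (65 - 407) = -1/85960 - 342 = -29398321/85960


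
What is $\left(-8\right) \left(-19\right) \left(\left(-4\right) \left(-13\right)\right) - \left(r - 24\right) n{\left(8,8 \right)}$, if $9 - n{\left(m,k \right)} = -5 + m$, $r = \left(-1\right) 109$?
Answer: $8702$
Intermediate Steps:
$r = -109$
$n{\left(m,k \right)} = 14 - m$ ($n{\left(m,k \right)} = 9 - \left(-5 + m\right) = 14 - m$)
$\left(-8\right) \left(-19\right) \left(\left(-4\right) \left(-13\right)\right) - \left(r - 24\right) n{\left(8,8 \right)} = \left(-8\right) \left(-19\right) \left(\left(-4\right) \left(-13\right)\right) - \left(-109 - 24\right) \left(14 - 8\right) = 152 \cdot 52 - - 133 \left(14 - 8\right) = 7904 - \left(-133\right) 6 = 7904 - -798 = 7904 + 798 = 8702$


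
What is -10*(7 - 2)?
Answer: -50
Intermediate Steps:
-10*(7 - 2) = -10*5 = -50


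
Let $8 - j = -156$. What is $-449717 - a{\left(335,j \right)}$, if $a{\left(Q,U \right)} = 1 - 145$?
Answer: $-449573$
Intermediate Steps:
$j = 164$ ($j = 8 - -156 = 8 + 156 = 164$)
$a{\left(Q,U \right)} = -144$ ($a{\left(Q,U \right)} = 1 - 145 = -144$)
$-449717 - a{\left(335,j \right)} = -449717 - -144 = -449717 + 144 = -449573$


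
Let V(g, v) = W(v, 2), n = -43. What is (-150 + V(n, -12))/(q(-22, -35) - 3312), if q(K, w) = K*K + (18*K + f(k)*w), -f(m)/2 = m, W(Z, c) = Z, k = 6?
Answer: 81/1402 ≈ 0.057775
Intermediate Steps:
f(m) = -2*m
V(g, v) = v
q(K, w) = K**2 - 12*w + 18*K (q(K, w) = K*K + (18*K + (-2*6)*w) = K**2 + (18*K - 12*w) = K**2 + (-12*w + 18*K) = K**2 - 12*w + 18*K)
(-150 + V(n, -12))/(q(-22, -35) - 3312) = (-150 - 12)/(((-22)**2 - 12*(-35) + 18*(-22)) - 3312) = -162/((484 + 420 - 396) - 3312) = -162/(508 - 3312) = -162/(-2804) = -162*(-1/2804) = 81/1402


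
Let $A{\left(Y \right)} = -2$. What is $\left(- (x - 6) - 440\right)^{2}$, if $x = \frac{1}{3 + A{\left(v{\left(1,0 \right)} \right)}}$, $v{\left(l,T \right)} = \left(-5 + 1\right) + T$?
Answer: $189225$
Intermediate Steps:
$v{\left(l,T \right)} = -4 + T$
$x = 1$ ($x = \frac{1}{3 - 2} = 1^{-1} = 1$)
$\left(- (x - 6) - 440\right)^{2} = \left(- (1 - 6) - 440\right)^{2} = \left(\left(-1\right) \left(-5\right) - 440\right)^{2} = \left(5 - 440\right)^{2} = \left(-435\right)^{2} = 189225$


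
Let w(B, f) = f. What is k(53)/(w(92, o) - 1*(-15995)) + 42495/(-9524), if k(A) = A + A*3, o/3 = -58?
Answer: -670294307/150679204 ≈ -4.4485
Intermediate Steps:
o = -174 (o = 3*(-58) = -174)
k(A) = 4*A (k(A) = A + 3*A = 4*A)
k(53)/(w(92, o) - 1*(-15995)) + 42495/(-9524) = (4*53)/(-174 - 1*(-15995)) + 42495/(-9524) = 212/(-174 + 15995) + 42495*(-1/9524) = 212/15821 - 42495/9524 = -670294307/150679204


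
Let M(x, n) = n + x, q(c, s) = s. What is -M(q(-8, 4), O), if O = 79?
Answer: -83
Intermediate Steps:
-M(q(-8, 4), O) = -(79 + 4) = -1*83 = -83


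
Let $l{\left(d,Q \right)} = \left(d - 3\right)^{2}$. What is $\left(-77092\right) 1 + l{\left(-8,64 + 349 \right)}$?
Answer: $-76971$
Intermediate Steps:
$l{\left(d,Q \right)} = \left(-3 + d\right)^{2}$
$\left(-77092\right) 1 + l{\left(-8,64 + 349 \right)} = \left(-77092\right) 1 + \left(-3 - 8\right)^{2} = -77092 + \left(-11\right)^{2} = -77092 + 121 = -76971$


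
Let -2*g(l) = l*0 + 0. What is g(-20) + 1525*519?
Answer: 791475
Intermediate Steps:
g(l) = 0 (g(l) = -(l*0 + 0)/2 = -(0 + 0)/2 = -½*0 = 0)
g(-20) + 1525*519 = 0 + 1525*519 = 0 + 791475 = 791475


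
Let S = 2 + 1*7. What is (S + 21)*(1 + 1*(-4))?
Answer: -90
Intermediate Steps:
S = 9 (S = 2 + 7 = 9)
(S + 21)*(1 + 1*(-4)) = (9 + 21)*(1 + 1*(-4)) = 30*(1 - 4) = 30*(-3) = -90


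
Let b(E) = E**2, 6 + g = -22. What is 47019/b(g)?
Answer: 6717/112 ≈ 59.973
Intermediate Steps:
g = -28 (g = -6 - 22 = -28)
47019/b(g) = 47019/((-28)**2) = 47019/784 = 47019*(1/784) = 6717/112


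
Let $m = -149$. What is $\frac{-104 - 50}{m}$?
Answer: $\frac{154}{149} \approx 1.0336$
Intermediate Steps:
$\frac{-104 - 50}{m} = \frac{-104 - 50}{-149} = \left(-154\right) \left(- \frac{1}{149}\right) = \frac{154}{149}$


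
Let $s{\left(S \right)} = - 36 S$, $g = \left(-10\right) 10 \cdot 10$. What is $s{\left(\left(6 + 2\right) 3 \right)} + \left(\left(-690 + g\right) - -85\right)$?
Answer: $-2469$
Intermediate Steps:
$g = -1000$ ($g = \left(-100\right) 10 = -1000$)
$s{\left(\left(6 + 2\right) 3 \right)} + \left(\left(-690 + g\right) - -85\right) = - 36 \left(6 + 2\right) 3 - 1605 = - 36 \cdot 8 \cdot 3 + \left(-1690 + 85\right) = \left(-36\right) 24 - 1605 = -864 - 1605 = -2469$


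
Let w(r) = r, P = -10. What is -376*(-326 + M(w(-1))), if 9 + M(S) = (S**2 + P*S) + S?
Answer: 122200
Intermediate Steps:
M(S) = -9 + S**2 - 9*S (M(S) = -9 + ((S**2 - 10*S) + S) = -9 + (S**2 - 9*S) = -9 + S**2 - 9*S)
-376*(-326 + M(w(-1))) = -376*(-326 + (-9 + (-1)**2 - 9*(-1))) = -376*(-326 + (-9 + 1 + 9)) = -376*(-326 + 1) = -376*(-325) = 122200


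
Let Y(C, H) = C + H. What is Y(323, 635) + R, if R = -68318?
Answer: -67360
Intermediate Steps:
Y(323, 635) + R = (323 + 635) - 68318 = 958 - 68318 = -67360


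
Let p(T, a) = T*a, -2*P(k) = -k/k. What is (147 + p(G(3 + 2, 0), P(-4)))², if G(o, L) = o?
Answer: 89401/4 ≈ 22350.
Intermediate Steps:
P(k) = ½ (P(k) = -(-1)*k/k/2 = -(-1)/2 = -½*(-1) = ½)
(147 + p(G(3 + 2, 0), P(-4)))² = (147 + (3 + 2)*(½))² = (147 + 5*(½))² = (147 + 5/2)² = (299/2)² = 89401/4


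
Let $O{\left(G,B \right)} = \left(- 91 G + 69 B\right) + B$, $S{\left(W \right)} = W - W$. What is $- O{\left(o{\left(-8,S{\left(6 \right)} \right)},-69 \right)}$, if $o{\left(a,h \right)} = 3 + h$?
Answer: $5103$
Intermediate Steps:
$S{\left(W \right)} = 0$
$O{\left(G,B \right)} = - 91 G + 70 B$
$- O{\left(o{\left(-8,S{\left(6 \right)} \right)},-69 \right)} = - (- 91 \left(3 + 0\right) + 70 \left(-69\right)) = - (\left(-91\right) 3 - 4830) = - (-273 - 4830) = \left(-1\right) \left(-5103\right) = 5103$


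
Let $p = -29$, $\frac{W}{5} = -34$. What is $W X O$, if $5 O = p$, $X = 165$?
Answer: $162690$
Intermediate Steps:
$W = -170$ ($W = 5 \left(-34\right) = -170$)
$O = - \frac{29}{5}$ ($O = \frac{1}{5} \left(-29\right) = - \frac{29}{5} \approx -5.8$)
$W X O = \left(-170\right) 165 \left(- \frac{29}{5}\right) = \left(-28050\right) \left(- \frac{29}{5}\right) = 162690$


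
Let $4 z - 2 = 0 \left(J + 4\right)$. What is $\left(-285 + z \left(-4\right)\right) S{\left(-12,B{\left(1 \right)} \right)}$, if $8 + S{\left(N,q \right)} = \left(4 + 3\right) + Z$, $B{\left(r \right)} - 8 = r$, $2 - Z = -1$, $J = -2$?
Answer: $-574$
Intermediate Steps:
$Z = 3$ ($Z = 2 - -1 = 2 + 1 = 3$)
$z = \frac{1}{2}$ ($z = \frac{1}{2} + \frac{0 \left(-2 + 4\right)}{4} = \frac{1}{2} + \frac{0 \cdot 2}{4} = \frac{1}{2} + \frac{1}{4} \cdot 0 = \frac{1}{2} + 0 = \frac{1}{2} \approx 0.5$)
$B{\left(r \right)} = 8 + r$
$S{\left(N,q \right)} = 2$ ($S{\left(N,q \right)} = -8 + \left(\left(4 + 3\right) + 3\right) = -8 + \left(7 + 3\right) = -8 + 10 = 2$)
$\left(-285 + z \left(-4\right)\right) S{\left(-12,B{\left(1 \right)} \right)} = \left(-285 + \frac{1}{2} \left(-4\right)\right) 2 = \left(-285 - 2\right) 2 = \left(-287\right) 2 = -574$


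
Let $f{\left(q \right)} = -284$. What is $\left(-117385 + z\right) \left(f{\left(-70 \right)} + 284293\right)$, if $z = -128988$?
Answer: $-69972149357$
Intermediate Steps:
$\left(-117385 + z\right) \left(f{\left(-70 \right)} + 284293\right) = \left(-117385 - 128988\right) \left(-284 + 284293\right) = \left(-246373\right) 284009 = -69972149357$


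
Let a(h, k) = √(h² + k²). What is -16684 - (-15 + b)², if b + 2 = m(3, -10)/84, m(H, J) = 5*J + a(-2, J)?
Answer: -475821/28 + 739*√26/882 ≈ -16989.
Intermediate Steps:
m(H, J) = √(4 + J²) + 5*J (m(H, J) = 5*J + √((-2)² + J²) = 5*J + √(4 + J²) = √(4 + J²) + 5*J)
b = -109/42 + √26/42 (b = -2 + (√(4 + (-10)²) + 5*(-10))/84 = -2 + (√(4 + 100) - 50)*(1/84) = -2 + (√104 - 50)*(1/84) = -2 + (2*√26 - 50)*(1/84) = -2 + (-50 + 2*√26)*(1/84) = -2 + (-25/42 + √26/42) = -109/42 + √26/42 ≈ -2.4738)
-16684 - (-15 + b)² = -16684 - (-15 + (-109/42 + √26/42))² = -16684 - (-739/42 + √26/42)²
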